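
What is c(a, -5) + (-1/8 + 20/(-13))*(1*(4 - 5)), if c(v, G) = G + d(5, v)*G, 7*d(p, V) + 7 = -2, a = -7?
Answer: 2251/728 ≈ 3.0920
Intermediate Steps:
d(p, V) = -9/7 (d(p, V) = -1 + (⅐)*(-2) = -1 - 2/7 = -9/7)
c(v, G) = -2*G/7 (c(v, G) = G - 9*G/7 = -2*G/7)
c(a, -5) + (-1/8 + 20/(-13))*(1*(4 - 5)) = -2/7*(-5) + (-1/8 + 20/(-13))*(1*(4 - 5)) = 10/7 + (-1*⅛ + 20*(-1/13))*(1*(-1)) = 10/7 + (-⅛ - 20/13)*(-1) = 10/7 - 173/104*(-1) = 10/7 + 173/104 = 2251/728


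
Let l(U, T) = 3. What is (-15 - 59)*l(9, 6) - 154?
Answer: -376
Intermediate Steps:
(-15 - 59)*l(9, 6) - 154 = (-15 - 59)*3 - 154 = -74*3 - 154 = -222 - 154 = -376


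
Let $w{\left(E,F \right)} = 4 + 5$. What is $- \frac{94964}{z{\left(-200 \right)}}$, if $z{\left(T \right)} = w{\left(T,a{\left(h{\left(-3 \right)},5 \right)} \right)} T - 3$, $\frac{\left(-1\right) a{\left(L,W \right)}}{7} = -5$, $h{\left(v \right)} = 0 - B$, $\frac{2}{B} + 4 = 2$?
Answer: $\frac{94964}{1803} \approx 52.67$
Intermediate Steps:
$B = -1$ ($B = \frac{2}{-4 + 2} = \frac{2}{-2} = 2 \left(- \frac{1}{2}\right) = -1$)
$h{\left(v \right)} = 1$ ($h{\left(v \right)} = 0 - -1 = 0 + 1 = 1$)
$a{\left(L,W \right)} = 35$ ($a{\left(L,W \right)} = \left(-7\right) \left(-5\right) = 35$)
$w{\left(E,F \right)} = 9$
$z{\left(T \right)} = -3 + 9 T$ ($z{\left(T \right)} = 9 T - 3 = -3 + 9 T$)
$- \frac{94964}{z{\left(-200 \right)}} = - \frac{94964}{-3 + 9 \left(-200\right)} = - \frac{94964}{-3 - 1800} = - \frac{94964}{-1803} = \left(-94964\right) \left(- \frac{1}{1803}\right) = \frac{94964}{1803}$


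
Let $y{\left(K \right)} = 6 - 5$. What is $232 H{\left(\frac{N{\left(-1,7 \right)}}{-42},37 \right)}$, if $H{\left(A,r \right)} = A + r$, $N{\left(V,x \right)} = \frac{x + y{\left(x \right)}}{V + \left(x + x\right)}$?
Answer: $\frac{2342504}{273} \approx 8580.6$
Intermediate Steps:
$y{\left(K \right)} = 1$
$N{\left(V,x \right)} = \frac{1 + x}{V + 2 x}$ ($N{\left(V,x \right)} = \frac{x + 1}{V + \left(x + x\right)} = \frac{1 + x}{V + 2 x}$)
$232 H{\left(\frac{N{\left(-1,7 \right)}}{-42},37 \right)} = 232 \left(\frac{\frac{1}{-1 + 2 \cdot 7} \left(1 + 7\right)}{-42} + 37\right) = 232 \left(\frac{1}{-1 + 14} \cdot 8 \left(- \frac{1}{42}\right) + 37\right) = 232 \left(\frac{1}{13} \cdot 8 \left(- \frac{1}{42}\right) + 37\right) = 232 \left(\frac{8}{13} \left(- \frac{1}{42}\right) + 37\right) = 232 \left(- \frac{4}{273} + 37\right) = 232 \cdot \frac{10097}{273} = \frac{2342504}{273}$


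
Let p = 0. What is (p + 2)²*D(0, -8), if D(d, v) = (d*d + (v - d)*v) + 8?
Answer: 288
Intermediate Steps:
D(d, v) = 8 + d² + v*(v - d) (D(d, v) = (d² + v*(v - d)) + 8 = 8 + d² + v*(v - d))
(p + 2)²*D(0, -8) = (0 + 2)²*(8 + 0² + (-8)² - 1*0*(-8)) = 2²*(8 + 0 + 64 + 0) = 4*72 = 288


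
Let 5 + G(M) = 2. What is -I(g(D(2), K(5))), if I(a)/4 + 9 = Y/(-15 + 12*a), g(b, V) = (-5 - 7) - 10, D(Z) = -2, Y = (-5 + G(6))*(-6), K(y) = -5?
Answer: 3412/93 ≈ 36.688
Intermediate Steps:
G(M) = -3 (G(M) = -5 + 2 = -3)
Y = 48 (Y = (-5 - 3)*(-6) = -8*(-6) = 48)
g(b, V) = -22 (g(b, V) = -12 - 10 = -22)
I(a) = -36 + 192/(-15 + 12*a) (I(a) = -36 + 4*(48/(-15 + 12*a)) = -36 + 192/(-15 + 12*a))
-I(g(D(2), K(5))) = -4*(61 - 36*(-22))/(-5 + 4*(-22)) = -4*(61 + 792)/(-5 - 88) = -4*853/(-93) = -4*(-1)*853/93 = -1*(-3412/93) = 3412/93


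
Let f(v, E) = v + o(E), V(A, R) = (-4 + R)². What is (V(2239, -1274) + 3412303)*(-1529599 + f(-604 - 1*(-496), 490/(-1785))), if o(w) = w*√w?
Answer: -7718269753009 - 70638218*I*√714/2601 ≈ -7.7183e+12 - 7.2569e+5*I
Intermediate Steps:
o(w) = w^(3/2)
f(v, E) = v + E^(3/2)
(V(2239, -1274) + 3412303)*(-1529599 + f(-604 - 1*(-496), 490/(-1785))) = ((-4 - 1274)² + 3412303)*(-1529599 + ((-604 - 1*(-496)) + (490/(-1785))^(3/2))) = ((-1278)² + 3412303)*(-1529599 + ((-604 + 496) + (490*(-1/1785))^(3/2))) = (1633284 + 3412303)*(-1529599 + (-108 + (-14/51)^(3/2))) = 5045587*(-1529599 + (-108 - 14*I*√714/2601)) = 5045587*(-1529707 - 14*I*√714/2601) = -7718269753009 - 70638218*I*√714/2601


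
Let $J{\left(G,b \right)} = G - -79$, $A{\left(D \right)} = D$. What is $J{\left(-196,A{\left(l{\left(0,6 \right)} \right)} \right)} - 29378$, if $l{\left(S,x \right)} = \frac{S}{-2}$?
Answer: $-29495$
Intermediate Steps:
$l{\left(S,x \right)} = - \frac{S}{2}$ ($l{\left(S,x \right)} = S \left(- \frac{1}{2}\right) = - \frac{S}{2}$)
$J{\left(G,b \right)} = 79 + G$ ($J{\left(G,b \right)} = G + 79 = 79 + G$)
$J{\left(-196,A{\left(l{\left(0,6 \right)} \right)} \right)} - 29378 = \left(79 - 196\right) - 29378 = -117 - 29378 = -29495$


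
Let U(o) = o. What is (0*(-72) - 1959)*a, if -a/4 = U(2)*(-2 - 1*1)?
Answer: -47016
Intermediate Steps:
a = 24 (a = -8*(-2 - 1*1) = -8*(-2 - 1) = -8*(-3) = -4*(-6) = 24)
(0*(-72) - 1959)*a = (0*(-72) - 1959)*24 = (0 - 1959)*24 = -1959*24 = -47016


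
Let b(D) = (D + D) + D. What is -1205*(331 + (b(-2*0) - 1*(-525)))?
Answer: -1031480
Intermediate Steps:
b(D) = 3*D (b(D) = 2*D + D = 3*D)
-1205*(331 + (b(-2*0) - 1*(-525))) = -1205*(331 + (3*(-2*0) - 1*(-525))) = -1205*(331 + (3*0 + 525)) = -1205*(331 + (0 + 525)) = -1205*(331 + 525) = -1205*856 = -1031480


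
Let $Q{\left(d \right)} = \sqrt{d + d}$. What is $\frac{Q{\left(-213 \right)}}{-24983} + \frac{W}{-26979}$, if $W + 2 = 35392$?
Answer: $- \frac{35390}{26979} - \frac{i \sqrt{426}}{24983} \approx -1.3118 - 0.00082615 i$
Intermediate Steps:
$W = 35390$ ($W = -2 + 35392 = 35390$)
$Q{\left(d \right)} = \sqrt{2} \sqrt{d}$ ($Q{\left(d \right)} = \sqrt{2 d} = \sqrt{2} \sqrt{d}$)
$\frac{Q{\left(-213 \right)}}{-24983} + \frac{W}{-26979} = \frac{\sqrt{2} \sqrt{-213}}{-24983} + \frac{35390}{-26979} = \sqrt{2} i \sqrt{213} \left(- \frac{1}{24983}\right) + 35390 \left(- \frac{1}{26979}\right) = i \sqrt{426} \left(- \frac{1}{24983}\right) - \frac{35390}{26979} = - \frac{i \sqrt{426}}{24983} - \frac{35390}{26979} = - \frac{35390}{26979} - \frac{i \sqrt{426}}{24983}$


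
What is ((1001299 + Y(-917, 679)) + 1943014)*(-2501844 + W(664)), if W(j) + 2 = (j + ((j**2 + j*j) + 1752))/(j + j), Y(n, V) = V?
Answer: -611374316691360/83 ≈ -7.3660e+12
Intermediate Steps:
W(j) = -2 + (1752 + j + 2*j**2)/(2*j) (W(j) = -2 + (j + ((j**2 + j*j) + 1752))/(j + j) = -2 + (j + ((j**2 + j**2) + 1752))/((2*j)) = -2 + (j + (2*j**2 + 1752))*(1/(2*j)) = -2 + (j + (1752 + 2*j**2))*(1/(2*j)) = -2 + (1752 + j + 2*j**2)*(1/(2*j)) = -2 + (1752 + j + 2*j**2)/(2*j))
((1001299 + Y(-917, 679)) + 1943014)*(-2501844 + W(664)) = ((1001299 + 679) + 1943014)*(-2501844 + (-3/2 + 664 + 876/664)) = (1001978 + 1943014)*(-2501844 + (-3/2 + 664 + 876*(1/664))) = 2944992*(-2501844 + (-3/2 + 664 + 219/166)) = 2944992*(-2501844 + 55097/83) = 2944992*(-207597955/83) = -611374316691360/83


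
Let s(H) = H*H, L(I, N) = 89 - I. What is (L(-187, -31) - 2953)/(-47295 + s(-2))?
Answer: 2677/47291 ≈ 0.056607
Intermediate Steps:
s(H) = H²
(L(-187, -31) - 2953)/(-47295 + s(-2)) = ((89 - 1*(-187)) - 2953)/(-47295 + (-2)²) = ((89 + 187) - 2953)/(-47295 + 4) = (276 - 2953)/(-47291) = -2677*(-1/47291) = 2677/47291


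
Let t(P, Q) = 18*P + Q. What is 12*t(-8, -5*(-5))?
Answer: -1428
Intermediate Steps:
t(P, Q) = Q + 18*P
12*t(-8, -5*(-5)) = 12*(-5*(-5) + 18*(-8)) = 12*(25 - 144) = 12*(-119) = -1428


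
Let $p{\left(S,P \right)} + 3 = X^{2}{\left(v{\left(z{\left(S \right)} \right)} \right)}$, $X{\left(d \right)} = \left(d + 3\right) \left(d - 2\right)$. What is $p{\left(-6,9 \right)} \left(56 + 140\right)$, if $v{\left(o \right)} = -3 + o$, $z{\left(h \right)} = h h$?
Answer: $244108788$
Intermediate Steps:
$z{\left(h \right)} = h^{2}$
$X{\left(d \right)} = \left(-2 + d\right) \left(3 + d\right)$ ($X{\left(d \right)} = \left(3 + d\right) \left(-2 + d\right) = \left(-2 + d\right) \left(3 + d\right)$)
$p{\left(S,P \right)} = -3 + \left(-9 + S^{2} + \left(-3 + S^{2}\right)^{2}\right)^{2}$ ($p{\left(S,P \right)} = -3 + \left(-6 + \left(-3 + S^{2}\right) + \left(-3 + S^{2}\right)^{2}\right)^{2} = -3 + \left(-9 + S^{2} + \left(-3 + S^{2}\right)^{2}\right)^{2}$)
$p{\left(-6,9 \right)} \left(56 + 140\right) = \left(-3 + \left(-9 + \left(-6\right)^{2} + \left(-3 + \left(-6\right)^{2}\right)^{2}\right)^{2}\right) \left(56 + 140\right) = \left(-3 + \left(-9 + 36 + \left(-3 + 36\right)^{2}\right)^{2}\right) 196 = \left(-3 + \left(-9 + 36 + 33^{2}\right)^{2}\right) 196 = \left(-3 + \left(-9 + 36 + 1089\right)^{2}\right) 196 = \left(-3 + 1116^{2}\right) 196 = \left(-3 + 1245456\right) 196 = 1245453 \cdot 196 = 244108788$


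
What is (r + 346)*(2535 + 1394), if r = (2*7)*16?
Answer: 2239530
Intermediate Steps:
r = 224 (r = 14*16 = 224)
(r + 346)*(2535 + 1394) = (224 + 346)*(2535 + 1394) = 570*3929 = 2239530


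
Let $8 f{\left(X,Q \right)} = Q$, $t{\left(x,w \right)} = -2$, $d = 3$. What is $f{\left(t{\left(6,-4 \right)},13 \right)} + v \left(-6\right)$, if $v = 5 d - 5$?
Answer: $- \frac{467}{8} \approx -58.375$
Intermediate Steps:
$f{\left(X,Q \right)} = \frac{Q}{8}$
$v = 10$ ($v = 5 \cdot 3 - 5 = 15 - 5 = 10$)
$f{\left(t{\left(6,-4 \right)},13 \right)} + v \left(-6\right) = \frac{1}{8} \cdot 13 + 10 \left(-6\right) = \frac{13}{8} - 60 = - \frac{467}{8}$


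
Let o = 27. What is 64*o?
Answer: 1728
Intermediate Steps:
64*o = 64*27 = 1728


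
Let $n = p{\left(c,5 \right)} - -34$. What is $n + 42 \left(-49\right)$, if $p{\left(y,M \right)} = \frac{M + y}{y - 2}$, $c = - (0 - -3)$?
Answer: $- \frac{10122}{5} \approx -2024.4$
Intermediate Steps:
$c = -3$ ($c = - (0 + \left(-2 + 5\right)) = - (0 + 3) = \left(-1\right) 3 = -3$)
$p{\left(y,M \right)} = \frac{M + y}{-2 + y}$
$n = \frac{168}{5}$ ($n = \frac{5 - 3}{-2 - 3} - -34 = \frac{1}{-5} \cdot 2 + 34 = \left(- \frac{1}{5}\right) 2 + 34 = - \frac{2}{5} + 34 = \frac{168}{5} \approx 33.6$)
$n + 42 \left(-49\right) = \frac{168}{5} + 42 \left(-49\right) = \frac{168}{5} - 2058 = - \frac{10122}{5}$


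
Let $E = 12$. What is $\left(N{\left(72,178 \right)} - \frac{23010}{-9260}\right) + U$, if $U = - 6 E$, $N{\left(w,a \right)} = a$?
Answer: $\frac{100457}{926} \approx 108.48$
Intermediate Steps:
$U = -72$ ($U = \left(-6\right) 12 = -72$)
$\left(N{\left(72,178 \right)} - \frac{23010}{-9260}\right) + U = \left(178 - \frac{23010}{-9260}\right) - 72 = \left(178 - - \frac{2301}{926}\right) - 72 = \left(178 + \frac{2301}{926}\right) - 72 = \frac{167129}{926} - 72 = \frac{100457}{926}$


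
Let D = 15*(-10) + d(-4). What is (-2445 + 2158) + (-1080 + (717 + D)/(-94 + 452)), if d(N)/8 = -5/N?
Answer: -488809/358 ≈ -1365.4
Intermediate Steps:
d(N) = -40/N (d(N) = 8*(-5/N) = -40/N)
D = -140 (D = 15*(-10) - 40/(-4) = -150 - 40*(-¼) = -150 + 10 = -140)
(-2445 + 2158) + (-1080 + (717 + D)/(-94 + 452)) = (-2445 + 2158) + (-1080 + (717 - 140)/(-94 + 452)) = -287 + (-1080 + 577/358) = -287 - 386063/358 = -488809/358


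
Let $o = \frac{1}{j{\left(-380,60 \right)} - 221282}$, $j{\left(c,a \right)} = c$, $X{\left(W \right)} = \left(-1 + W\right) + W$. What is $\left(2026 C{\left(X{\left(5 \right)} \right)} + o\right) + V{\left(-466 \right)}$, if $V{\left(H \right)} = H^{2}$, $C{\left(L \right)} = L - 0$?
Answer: $\frac{52177018179}{221662} \approx 2.3539 \cdot 10^{5}$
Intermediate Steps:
$X{\left(W \right)} = -1 + 2 W$
$o = - \frac{1}{221662}$ ($o = \frac{1}{-380 - 221282} = \frac{1}{-221662} = - \frac{1}{221662} \approx -4.5114 \cdot 10^{-6}$)
$C{\left(L \right)} = L$ ($C{\left(L \right)} = L + 0 = L$)
$\left(2026 C{\left(X{\left(5 \right)} \right)} + o\right) + V{\left(-466 \right)} = \left(2026 \left(-1 + 2 \cdot 5\right) - \frac{1}{221662}\right) + \left(-466\right)^{2} = \left(2026 \left(-1 + 10\right) - \frac{1}{221662}\right) + 217156 = \left(2026 \cdot 9 - \frac{1}{221662}\right) + 217156 = \left(18234 - \frac{1}{221662}\right) + 217156 = \frac{4041784907}{221662} + 217156 = \frac{52177018179}{221662}$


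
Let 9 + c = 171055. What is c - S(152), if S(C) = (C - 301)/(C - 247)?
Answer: 16249221/95 ≈ 1.7104e+5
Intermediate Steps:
c = 171046 (c = -9 + 171055 = 171046)
S(C) = (-301 + C)/(-247 + C)
c - S(152) = 171046 - (-301 + 152)/(-247 + 152) = 171046 - (-149)/(-95) = 171046 - (-1)*(-149)/95 = 171046 - 1*149/95 = 171046 - 149/95 = 16249221/95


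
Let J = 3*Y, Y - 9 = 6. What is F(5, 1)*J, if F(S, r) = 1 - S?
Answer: -180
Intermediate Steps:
Y = 15 (Y = 9 + 6 = 15)
J = 45 (J = 3*15 = 45)
F(5, 1)*J = (1 - 1*5)*45 = (1 - 5)*45 = -4*45 = -180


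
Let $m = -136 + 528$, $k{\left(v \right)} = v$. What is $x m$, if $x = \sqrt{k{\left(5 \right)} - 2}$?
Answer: $392 \sqrt{3} \approx 678.96$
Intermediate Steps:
$m = 392$
$x = \sqrt{3}$ ($x = \sqrt{5 - 2} = \sqrt{3} \approx 1.732$)
$x m = \sqrt{3} \cdot 392 = 392 \sqrt{3}$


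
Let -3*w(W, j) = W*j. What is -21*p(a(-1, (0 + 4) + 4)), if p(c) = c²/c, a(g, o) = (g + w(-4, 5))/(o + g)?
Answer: -17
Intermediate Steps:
w(W, j) = -W*j/3
a(g, o) = (20/3 + g)/(g + o) (a(g, o) = (g - ⅓*(-4)*5)/(o + g) = (g + 20/3)/(g + o) = (20/3 + g)/(g + o))
p(c) = c
-21*p(a(-1, (0 + 4) + 4)) = -21*(20/3 - 1)/(-1 + ((0 + 4) + 4)) = -21*17/((-1 + (4 + 4))*3) = -21*17/((-1 + 8)*3) = -21*17/(7*3) = -3*17/3 = -21*17/21 = -17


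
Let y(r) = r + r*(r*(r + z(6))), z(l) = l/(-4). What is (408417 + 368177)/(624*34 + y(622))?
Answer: 388297/120041680 ≈ 0.0032347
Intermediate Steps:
z(l) = -l/4 (z(l) = l*(-1/4) = -l/4)
y(r) = r + r**2*(-3/2 + r) (y(r) = r + r*(r*(r - 1/4*6)) = r + r*(r*(r - 3/2)) = r + r*(r*(-3/2 + r)) = r + r**2*(-3/2 + r))
(408417 + 368177)/(624*34 + y(622)) = (408417 + 368177)/(624*34 + 622*(1 + 622**2 - 3/2*622)) = 776594/(21216 + 622*(1 + 386884 - 933)) = 776594/(21216 + 622*385952) = 776594/(21216 + 240062144) = 776594/240083360 = 776594*(1/240083360) = 388297/120041680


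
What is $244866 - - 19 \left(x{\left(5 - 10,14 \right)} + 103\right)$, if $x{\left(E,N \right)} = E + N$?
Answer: $246994$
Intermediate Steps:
$244866 - - 19 \left(x{\left(5 - 10,14 \right)} + 103\right) = 244866 - - 19 \left(\left(\left(5 - 10\right) + 14\right) + 103\right) = 244866 - - 19 \left(\left(-5 + 14\right) + 103\right) = 244866 - - 19 \left(9 + 103\right) = 244866 - \left(-19\right) 112 = 244866 - -2128 = 244866 + 2128 = 246994$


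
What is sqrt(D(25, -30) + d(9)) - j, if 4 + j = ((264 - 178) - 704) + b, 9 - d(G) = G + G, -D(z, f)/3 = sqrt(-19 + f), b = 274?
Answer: 348 + sqrt(-9 - 21*I) ≈ 350.63 - 3.9904*I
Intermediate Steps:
D(z, f) = -3*sqrt(-19 + f)
d(G) = 9 - 2*G (d(G) = 9 - (G + G) = 9 - 2*G)
j = -348 (j = -4 + (((264 - 178) - 704) + 274) = -4 + ((86 - 704) + 274) = -4 + (-618 + 274) = -4 - 344 = -348)
sqrt(D(25, -30) + d(9)) - j = sqrt(-3*sqrt(-19 - 30) + (9 - 2*9)) - 1*(-348) = sqrt(-21*I + (9 - 18)) + 348 = sqrt(-21*I - 9) + 348 = sqrt(-9 - 21*I) + 348 = 348 + sqrt(-9 - 21*I)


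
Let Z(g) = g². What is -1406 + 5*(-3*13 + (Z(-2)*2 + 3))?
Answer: -1546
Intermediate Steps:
-1406 + 5*(-3*13 + (Z(-2)*2 + 3)) = -1406 + 5*(-3*13 + ((-2)²*2 + 3)) = -1406 + 5*(-39 + (4*2 + 3)) = -1406 + 5*(-39 + (8 + 3)) = -1406 + 5*(-39 + 11) = -1406 + 5*(-28) = -1406 - 140 = -1546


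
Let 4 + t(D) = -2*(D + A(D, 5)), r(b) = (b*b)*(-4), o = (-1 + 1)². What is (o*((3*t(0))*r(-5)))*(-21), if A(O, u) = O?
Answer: 0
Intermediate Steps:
o = 0 (o = 0² = 0)
r(b) = -4*b² (r(b) = b²*(-4) = -4*b²)
t(D) = -4 - 4*D (t(D) = -4 - 2*(D + D) = -4 - 4*D)
(o*((3*t(0))*r(-5)))*(-21) = (0*((3*(-4 - 4*0))*(-4*(-5)²)))*(-21) = (0*((3*(-4 + 0))*(-4*25)))*(-21) = (0*((3*(-4))*(-100)))*(-21) = (0*(-12*(-100)))*(-21) = (0*1200)*(-21) = 0*(-21) = 0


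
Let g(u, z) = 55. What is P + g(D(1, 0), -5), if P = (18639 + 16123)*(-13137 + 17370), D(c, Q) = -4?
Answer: 147147601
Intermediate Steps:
P = 147147546 (P = 34762*4233 = 147147546)
P + g(D(1, 0), -5) = 147147546 + 55 = 147147601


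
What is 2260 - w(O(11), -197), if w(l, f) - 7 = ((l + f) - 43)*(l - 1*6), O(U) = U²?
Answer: 15938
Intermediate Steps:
w(l, f) = 7 + (-6 + l)*(-43 + f + l) (w(l, f) = 7 + ((l + f) - 43)*(l - 1*6) = 7 + ((f + l) - 43)*(l - 6) = 7 + (-43 + f + l)*(-6 + l) = 7 + (-6 + l)*(-43 + f + l))
2260 - w(O(11), -197) = 2260 - (265 + (11²)² - 49*11² - 6*(-197) - 197*11²) = 2260 - (265 + 121² - 49*121 + 1182 - 197*121) = 2260 - (265 + 14641 - 5929 + 1182 - 23837) = 2260 - 1*(-13678) = 2260 + 13678 = 15938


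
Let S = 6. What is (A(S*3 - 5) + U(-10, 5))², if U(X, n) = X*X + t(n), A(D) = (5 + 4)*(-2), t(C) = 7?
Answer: 7921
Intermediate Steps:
A(D) = -18 (A(D) = 9*(-2) = -18)
U(X, n) = 7 + X² (U(X, n) = X*X + 7 = X² + 7 = 7 + X²)
(A(S*3 - 5) + U(-10, 5))² = (-18 + (7 + (-10)²))² = (-18 + (7 + 100))² = (-18 + 107)² = 89² = 7921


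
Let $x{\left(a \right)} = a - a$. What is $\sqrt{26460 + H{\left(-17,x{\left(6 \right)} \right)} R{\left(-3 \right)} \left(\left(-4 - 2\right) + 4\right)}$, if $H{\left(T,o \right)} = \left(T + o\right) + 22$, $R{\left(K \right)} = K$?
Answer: $\sqrt{26490} \approx 162.76$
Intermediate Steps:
$x{\left(a \right)} = 0$
$H{\left(T,o \right)} = 22 + T + o$
$\sqrt{26460 + H{\left(-17,x{\left(6 \right)} \right)} R{\left(-3 \right)} \left(\left(-4 - 2\right) + 4\right)} = \sqrt{26460 + \left(22 - 17 + 0\right) \left(- 3 \left(\left(-4 - 2\right) + 4\right)\right)} = \sqrt{26460 + 5 \left(- 3 \left(\left(-4 - 2\right) + 4\right)\right)} = \sqrt{26460 + 5 \left(- 3 \left(-6 + 4\right)\right)} = \sqrt{26460 + 5 \left(\left(-3\right) \left(-2\right)\right)} = \sqrt{26460 + 5 \cdot 6} = \sqrt{26460 + 30} = \sqrt{26490}$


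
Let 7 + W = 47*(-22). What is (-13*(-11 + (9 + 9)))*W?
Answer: 94731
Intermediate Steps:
W = -1041 (W = -7 + 47*(-22) = -7 - 1034 = -1041)
(-13*(-11 + (9 + 9)))*W = -13*(-11 + (9 + 9))*(-1041) = -13*(-11 + 18)*(-1041) = -13*7*(-1041) = -91*(-1041) = 94731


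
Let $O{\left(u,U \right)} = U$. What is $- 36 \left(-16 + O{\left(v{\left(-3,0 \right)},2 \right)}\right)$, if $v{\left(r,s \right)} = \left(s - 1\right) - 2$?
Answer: $504$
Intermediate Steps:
$v{\left(r,s \right)} = -3 + s$ ($v{\left(r,s \right)} = \left(-1 + s\right) - 2 = -3 + s$)
$- 36 \left(-16 + O{\left(v{\left(-3,0 \right)},2 \right)}\right) = - 36 \left(-16 + 2\right) = \left(-36\right) \left(-14\right) = 504$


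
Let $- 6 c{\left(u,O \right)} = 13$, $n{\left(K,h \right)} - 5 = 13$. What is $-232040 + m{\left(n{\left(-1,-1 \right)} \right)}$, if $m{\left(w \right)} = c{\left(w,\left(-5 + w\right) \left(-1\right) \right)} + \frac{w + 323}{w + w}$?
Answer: $- \frac{8353177}{36} \approx -2.3203 \cdot 10^{5}$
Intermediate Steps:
$n{\left(K,h \right)} = 18$ ($n{\left(K,h \right)} = 5 + 13 = 18$)
$c{\left(u,O \right)} = - \frac{13}{6}$ ($c{\left(u,O \right)} = \left(- \frac{1}{6}\right) 13 = - \frac{13}{6}$)
$m{\left(w \right)} = - \frac{13}{6} + \frac{323 + w}{2 w}$ ($m{\left(w \right)} = - \frac{13}{6} + \frac{w + 323}{w + w} = - \frac{13}{6} + \frac{323 + w}{2 w}$)
$-232040 + m{\left(n{\left(-1,-1 \right)} \right)} = -232040 + \frac{969 - 180}{6 \cdot 18} = -232040 + \frac{1}{6} \cdot \frac{1}{18} \left(969 - 180\right) = -232040 + \frac{1}{6} \cdot \frac{1}{18} \cdot 789 = -232040 + \frac{263}{36} = - \frac{8353177}{36}$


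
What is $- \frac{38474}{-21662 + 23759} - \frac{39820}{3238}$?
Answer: $- \frac{104040676}{3395043} \approx -30.645$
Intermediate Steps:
$- \frac{38474}{-21662 + 23759} - \frac{39820}{3238} = - \frac{38474}{2097} - \frac{19910}{1619} = - \frac{104040676}{3395043}$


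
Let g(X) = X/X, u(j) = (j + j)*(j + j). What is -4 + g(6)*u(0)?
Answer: -4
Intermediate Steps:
u(j) = 4*j**2 (u(j) = (2*j)*(2*j) = 4*j**2)
g(X) = 1
-4 + g(6)*u(0) = -4 + 1*(4*0**2) = -4 + 1*(4*0) = -4 + 1*0 = -4 + 0 = -4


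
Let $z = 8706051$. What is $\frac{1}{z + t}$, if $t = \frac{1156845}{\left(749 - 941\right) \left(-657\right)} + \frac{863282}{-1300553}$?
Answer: $\frac{54685652544}{476096545229807303} \approx 1.1486 \cdot 10^{-7}$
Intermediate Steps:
$t = \frac{465213463559}{54685652544}$ ($t = \frac{1156845}{\left(-192\right) \left(-657\right)} + 863282 \left(- \frac{1}{1300553}\right) = \frac{1156845}{126144} - \frac{863282}{1300553} = 1156845 \cdot \frac{1}{126144} - \frac{863282}{1300553} = \frac{385615}{42048} - \frac{863282}{1300553} = \frac{465213463559}{54685652544} \approx 8.507$)
$\frac{1}{z + t} = \frac{1}{8706051 + \frac{465213463559}{54685652544}} = \frac{1}{\frac{476096545229807303}{54685652544}} = \frac{54685652544}{476096545229807303}$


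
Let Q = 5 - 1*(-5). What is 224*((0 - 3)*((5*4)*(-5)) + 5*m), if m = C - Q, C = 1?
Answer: 57120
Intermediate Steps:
Q = 10 (Q = 5 + 5 = 10)
m = -9 (m = 1 - 1*10 = 1 - 10 = -9)
224*((0 - 3)*((5*4)*(-5)) + 5*m) = 224*((0 - 3)*((5*4)*(-5)) + 5*(-9)) = 224*(-60*(-5) - 45) = 224*(-3*(-100) - 45) = 224*(300 - 45) = 224*255 = 57120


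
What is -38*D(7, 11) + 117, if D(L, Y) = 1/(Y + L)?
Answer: 1034/9 ≈ 114.89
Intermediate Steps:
D(L, Y) = 1/(L + Y)
-38*D(7, 11) + 117 = -38/(7 + 11) + 117 = -38/18 + 117 = -38*1/18 + 117 = -19/9 + 117 = 1034/9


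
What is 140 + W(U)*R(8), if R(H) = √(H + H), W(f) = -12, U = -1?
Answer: 92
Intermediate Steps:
R(H) = √2*√H (R(H) = √(2*H) = √2*√H)
140 + W(U)*R(8) = 140 - 12*√2*√8 = 140 - 12*√2*2*√2 = 140 - 12*4 = 140 - 48 = 92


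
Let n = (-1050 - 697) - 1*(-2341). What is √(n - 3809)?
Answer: I*√3215 ≈ 56.701*I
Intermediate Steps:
n = 594 (n = -1747 + 2341 = 594)
√(n - 3809) = √(594 - 3809) = √(-3215) = I*√3215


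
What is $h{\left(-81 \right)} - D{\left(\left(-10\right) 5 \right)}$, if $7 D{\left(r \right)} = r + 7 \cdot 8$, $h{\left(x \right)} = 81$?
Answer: $\frac{561}{7} \approx 80.143$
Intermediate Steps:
$D{\left(r \right)} = 8 + \frac{r}{7}$ ($D{\left(r \right)} = \frac{r + 7 \cdot 8}{7} = \frac{r + 56}{7} = \frac{56 + r}{7} = 8 + \frac{r}{7}$)
$h{\left(-81 \right)} - D{\left(\left(-10\right) 5 \right)} = 81 - \left(8 + \frac{\left(-10\right) 5}{7}\right) = 81 - \left(8 + \frac{1}{7} \left(-50\right)\right) = 81 - \left(8 - \frac{50}{7}\right) = 81 - \frac{6}{7} = \frac{561}{7}$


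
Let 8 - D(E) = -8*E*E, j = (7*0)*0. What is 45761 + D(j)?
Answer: 45769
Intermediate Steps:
j = 0 (j = 0*0 = 0)
D(E) = 8 + 8*E² (D(E) = 8 - (-8)*E*E = 8 - (-8)*E² = 8 + 8*E²)
45761 + D(j) = 45761 + (8 + 8*0²) = 45761 + (8 + 8*0) = 45761 + (8 + 0) = 45761 + 8 = 45769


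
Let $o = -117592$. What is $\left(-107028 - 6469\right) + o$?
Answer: $-231089$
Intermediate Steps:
$\left(-107028 - 6469\right) + o = \left(-107028 - 6469\right) - 117592 = -113497 - 117592 = -231089$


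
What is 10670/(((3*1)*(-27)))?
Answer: -10670/81 ≈ -131.73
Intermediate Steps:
10670/(((3*1)*(-27))) = 10670/((3*(-27))) = 10670/(-81) = 10670*(-1/81) = -10670/81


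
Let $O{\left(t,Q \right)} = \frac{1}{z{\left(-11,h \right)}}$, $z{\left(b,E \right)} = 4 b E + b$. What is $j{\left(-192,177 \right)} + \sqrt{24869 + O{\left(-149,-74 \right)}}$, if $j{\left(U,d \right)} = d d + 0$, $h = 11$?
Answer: $31329 + \frac{\sqrt{677058470}}{165} \approx 31487.0$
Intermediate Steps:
$z{\left(b,E \right)} = b + 4 E b$ ($z{\left(b,E \right)} = 4 E b + b = b + 4 E b$)
$j{\left(U,d \right)} = d^{2}$ ($j{\left(U,d \right)} = d^{2} + 0 = d^{2}$)
$O{\left(t,Q \right)} = - \frac{1}{495}$ ($O{\left(t,Q \right)} = \frac{1}{\left(-11\right) \left(1 + 4 \cdot 11\right)} = \frac{1}{\left(-11\right) \left(1 + 44\right)} = \frac{1}{\left(-11\right) 45} = \frac{1}{-495} = - \frac{1}{495}$)
$j{\left(-192,177 \right)} + \sqrt{24869 + O{\left(-149,-74 \right)}} = 177^{2} + \sqrt{24869 - \frac{1}{495}} = 31329 + \sqrt{\frac{12310154}{495}} = 31329 + \frac{\sqrt{677058470}}{165}$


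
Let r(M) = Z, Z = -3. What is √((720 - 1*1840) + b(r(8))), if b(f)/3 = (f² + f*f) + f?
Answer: 5*I*√43 ≈ 32.787*I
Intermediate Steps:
r(M) = -3
b(f) = 3*f + 6*f² (b(f) = 3*((f² + f*f) + f) = 3*((f² + f²) + f) = 3*(2*f² + f) = 3*(f + 2*f²) = 3*f + 6*f²)
√((720 - 1*1840) + b(r(8))) = √((720 - 1*1840) + 3*(-3)*(1 + 2*(-3))) = √((720 - 1840) + 3*(-3)*(1 - 6)) = √(-1120 + 3*(-3)*(-5)) = √(-1120 + 45) = √(-1075) = 5*I*√43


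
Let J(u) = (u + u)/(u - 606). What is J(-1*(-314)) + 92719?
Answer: 6768330/73 ≈ 92717.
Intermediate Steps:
J(u) = 2*u/(-606 + u) (J(u) = (2*u)/(-606 + u) = 2*u/(-606 + u))
J(-1*(-314)) + 92719 = 2*(-1*(-314))/(-606 - 1*(-314)) + 92719 = 2*314/(-606 + 314) + 92719 = 2*314/(-292) + 92719 = 2*314*(-1/292) + 92719 = -157/73 + 92719 = 6768330/73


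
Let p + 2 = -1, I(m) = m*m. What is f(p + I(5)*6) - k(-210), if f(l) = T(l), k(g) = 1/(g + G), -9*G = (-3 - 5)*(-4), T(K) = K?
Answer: 282543/1922 ≈ 147.00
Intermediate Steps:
I(m) = m²
p = -3 (p = -2 - 1 = -3)
G = -32/9 (G = -(-3 - 5)*(-4)/9 = -(-8)*(-4)/9 = -⅑*32 = -32/9 ≈ -3.5556)
k(g) = 1/(-32/9 + g) (k(g) = 1/(g - 32/9) = 1/(-32/9 + g))
f(l) = l
f(p + I(5)*6) - k(-210) = (-3 + 5²*6) - 9/(-32 + 9*(-210)) = (-3 + 25*6) - 9/(-32 - 1890) = (-3 + 150) - 9/(-1922) = 147 - 9*(-1)/1922 = 147 - 1*(-9/1922) = 147 + 9/1922 = 282543/1922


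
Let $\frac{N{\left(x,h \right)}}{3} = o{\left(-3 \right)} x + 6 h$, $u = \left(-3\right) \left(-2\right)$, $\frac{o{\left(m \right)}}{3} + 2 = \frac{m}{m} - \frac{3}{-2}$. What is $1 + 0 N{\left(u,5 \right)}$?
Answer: $1$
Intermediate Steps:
$o{\left(m \right)} = \frac{3}{2}$ ($o{\left(m \right)} = -6 + 3 \left(\frac{m}{m} - \frac{3}{-2}\right) = -6 + 3 \left(1 - - \frac{3}{2}\right) = -6 + 3 \left(1 + \frac{3}{2}\right) = -6 + 3 \cdot \frac{5}{2} = -6 + \frac{15}{2} = \frac{3}{2}$)
$u = 6$
$N{\left(x,h \right)} = 18 h + \frac{9 x}{2}$ ($N{\left(x,h \right)} = 3 \left(\frac{3 x}{2} + 6 h\right) = 3 \left(6 h + \frac{3 x}{2}\right) = 18 h + \frac{9 x}{2}$)
$1 + 0 N{\left(u,5 \right)} = 1 + 0 \left(18 \cdot 5 + \frac{9}{2} \cdot 6\right) = 1 + 0 \left(90 + 27\right) = 1 + 0 \cdot 117 = 1 + 0 = 1$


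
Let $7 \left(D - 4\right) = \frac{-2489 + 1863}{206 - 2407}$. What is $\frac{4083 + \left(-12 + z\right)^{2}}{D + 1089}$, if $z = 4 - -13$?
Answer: $\frac{63291956}{16840477} \approx 3.7583$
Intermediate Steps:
$z = 17$ ($z = 4 + 13 = 17$)
$D = \frac{62254}{15407}$ ($D = 4 + \frac{\left(-2489 + 1863\right) \frac{1}{206 - 2407}}{7} = 4 + \frac{\left(-626\right) \frac{1}{-2201}}{7} = 4 + \frac{\left(-626\right) \left(- \frac{1}{2201}\right)}{7} = 4 + \frac{1}{7} \cdot \frac{626}{2201} = 4 + \frac{626}{15407} = \frac{62254}{15407} \approx 4.0406$)
$\frac{4083 + \left(-12 + z\right)^{2}}{D + 1089} = \frac{4083 + \left(-12 + 17\right)^{2}}{\frac{62254}{15407} + 1089} = \frac{4083 + 5^{2}}{\frac{16840477}{15407}} = \left(4083 + 25\right) \frac{15407}{16840477} = 4108 \cdot \frac{15407}{16840477} = \frac{63291956}{16840477}$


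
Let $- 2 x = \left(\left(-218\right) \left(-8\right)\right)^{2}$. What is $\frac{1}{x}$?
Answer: $- \frac{1}{1520768} \approx -6.5756 \cdot 10^{-7}$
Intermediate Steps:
$x = -1520768$ ($x = - \frac{\left(\left(-218\right) \left(-8\right)\right)^{2}}{2} = - \frac{1744^{2}}{2} = \left(- \frac{1}{2}\right) 3041536 = -1520768$)
$\frac{1}{x} = \frac{1}{-1520768} = - \frac{1}{1520768}$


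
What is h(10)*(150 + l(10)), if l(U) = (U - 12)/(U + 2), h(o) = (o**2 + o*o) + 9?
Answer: 187891/6 ≈ 31315.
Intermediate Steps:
h(o) = 9 + 2*o**2 (h(o) = (o**2 + o**2) + 9 = 2*o**2 + 9 = 9 + 2*o**2)
l(U) = (-12 + U)/(2 + U)
h(10)*(150 + l(10)) = (9 + 2*10**2)*(150 + (-12 + 10)/(2 + 10)) = (9 + 2*100)*(150 - 2/12) = (9 + 200)*(150 + (1/12)*(-2)) = 209*(150 - 1/6) = 209*(899/6) = 187891/6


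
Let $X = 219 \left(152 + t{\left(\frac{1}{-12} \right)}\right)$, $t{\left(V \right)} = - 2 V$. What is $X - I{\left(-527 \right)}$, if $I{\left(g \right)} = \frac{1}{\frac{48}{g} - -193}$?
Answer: $\frac{6775736233}{203326} \approx 33325.0$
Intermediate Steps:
$X = \frac{66649}{2}$ ($X = 219 \left(152 - \frac{2}{-12}\right) = 219 \left(152 - - \frac{1}{6}\right) = 219 \left(152 + \frac{1}{6}\right) = 219 \cdot \frac{913}{6} = \frac{66649}{2} \approx 33325.0$)
$I{\left(g \right)} = \frac{1}{193 + \frac{48}{g}}$ ($I{\left(g \right)} = \frac{1}{\frac{48}{g} + 193} = \frac{1}{193 + \frac{48}{g}}$)
$X - I{\left(-527 \right)} = \frac{66649}{2} - - \frac{527}{48 + 193 \left(-527\right)} = \frac{66649}{2} - - \frac{527}{48 - 101711} = \frac{66649}{2} - - \frac{527}{-101663} = \frac{66649}{2} - \left(-527\right) \left(- \frac{1}{101663}\right) = \frac{66649}{2} - \frac{527}{101663} = \frac{6775736233}{203326}$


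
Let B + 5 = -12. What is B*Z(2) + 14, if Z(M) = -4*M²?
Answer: 286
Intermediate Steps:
B = -17 (B = -5 - 12 = -17)
B*Z(2) + 14 = -(-68)*2² + 14 = -(-68)*4 + 14 = -17*(-16) + 14 = 272 + 14 = 286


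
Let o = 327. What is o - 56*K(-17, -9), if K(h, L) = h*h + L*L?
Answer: -20393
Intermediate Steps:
K(h, L) = L**2 + h**2 (K(h, L) = h**2 + L**2 = L**2 + h**2)
o - 56*K(-17, -9) = 327 - 56*((-9)**2 + (-17)**2) = 327 - 56*(81 + 289) = 327 - 56*370 = 327 - 20720 = -20393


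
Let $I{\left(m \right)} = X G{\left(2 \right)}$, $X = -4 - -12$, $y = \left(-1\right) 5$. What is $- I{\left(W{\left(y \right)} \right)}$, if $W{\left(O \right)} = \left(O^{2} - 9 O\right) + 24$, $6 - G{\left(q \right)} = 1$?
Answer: $-40$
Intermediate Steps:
$G{\left(q \right)} = 5$ ($G{\left(q \right)} = 6 - 1 = 5$)
$y = -5$
$X = 8$ ($X = -4 + 12 = 8$)
$W{\left(O \right)} = 24 + O^{2} - 9 O$
$I{\left(m \right)} = 40$ ($I{\left(m \right)} = 8 \cdot 5 = 40$)
$- I{\left(W{\left(y \right)} \right)} = \left(-1\right) 40 = -40$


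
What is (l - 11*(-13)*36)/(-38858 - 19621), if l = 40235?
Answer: -45383/58479 ≈ -0.77606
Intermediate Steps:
(l - 11*(-13)*36)/(-38858 - 19621) = (40235 - 11*(-13)*36)/(-38858 - 19621) = (40235 + 143*36)/(-58479) = (40235 + 5148)*(-1/58479) = 45383*(-1/58479) = -45383/58479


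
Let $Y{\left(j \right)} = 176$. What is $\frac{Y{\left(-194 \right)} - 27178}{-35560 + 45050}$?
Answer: $- \frac{13501}{4745} \approx -2.8453$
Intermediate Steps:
$\frac{Y{\left(-194 \right)} - 27178}{-35560 + 45050} = \frac{176 - 27178}{-35560 + 45050} = \frac{176 - 27178}{9490} = \left(176 - 27178\right) \frac{1}{9490} = \left(-27002\right) \frac{1}{9490} = - \frac{13501}{4745}$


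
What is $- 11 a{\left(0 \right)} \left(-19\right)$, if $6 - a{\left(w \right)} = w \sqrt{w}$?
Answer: $1254$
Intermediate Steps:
$a{\left(w \right)} = 6 - w^{\frac{3}{2}}$ ($a{\left(w \right)} = 6 - w \sqrt{w} = 6 - w^{\frac{3}{2}}$)
$- 11 a{\left(0 \right)} \left(-19\right) = - 11 \left(6 - 0^{\frac{3}{2}}\right) \left(-19\right) = - 11 \left(6 - 0\right) \left(-19\right) = - 11 \left(6 + 0\right) \left(-19\right) = \left(-11\right) 6 \left(-19\right) = \left(-66\right) \left(-19\right) = 1254$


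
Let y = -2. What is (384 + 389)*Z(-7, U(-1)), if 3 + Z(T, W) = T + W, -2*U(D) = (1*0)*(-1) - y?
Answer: -8503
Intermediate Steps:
U(D) = -1 (U(D) = -((1*0)*(-1) - 1*(-2))/2 = -(0*(-1) + 2)/2 = -(0 + 2)/2 = -½*2 = -1)
Z(T, W) = -3 + T + W (Z(T, W) = -3 + (T + W) = -3 + T + W)
(384 + 389)*Z(-7, U(-1)) = (384 + 389)*(-3 - 7 - 1) = 773*(-11) = -8503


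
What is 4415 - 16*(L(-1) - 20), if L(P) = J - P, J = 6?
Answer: 4623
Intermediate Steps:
L(P) = 6 - P
4415 - 16*(L(-1) - 20) = 4415 - 16*((6 - 1*(-1)) - 20) = 4415 - 16*((6 + 1) - 20) = 4415 - 16*(7 - 20) = 4415 - 16*(-13) = 4415 + 208 = 4623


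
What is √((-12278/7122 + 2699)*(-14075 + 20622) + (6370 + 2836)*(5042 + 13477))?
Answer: √2385814002398994/3561 ≈ 13717.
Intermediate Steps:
√((-12278/7122 + 2699)*(-14075 + 20622) + (6370 + 2836)*(5042 + 13477)) = √((-12278*1/7122 + 2699)*6547 + 9206*18519) = √((-6139/3561 + 2699)*6547 + 170485914) = √((9605000/3561)*6547 + 170485914) = √(62883935000/3561 + 170485914) = √(669984274754/3561) = √2385814002398994/3561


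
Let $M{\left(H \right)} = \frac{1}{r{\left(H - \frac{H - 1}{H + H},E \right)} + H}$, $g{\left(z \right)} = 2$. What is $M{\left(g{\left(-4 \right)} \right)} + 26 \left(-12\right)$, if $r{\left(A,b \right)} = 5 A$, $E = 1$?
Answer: $- \frac{13412}{43} \approx -311.91$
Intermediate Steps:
$M{\left(H \right)} = \frac{1}{6 H - \frac{5 \left(-1 + H\right)}{2 H}}$ ($M{\left(H \right)} = \frac{1}{5 \left(H - \frac{H - 1}{H + H}\right) + H} = \frac{1}{5 \left(H - \frac{-1 + H}{2 H}\right) + H} = \frac{1}{\left(5 H - \frac{5 \left(-1 + H\right)}{2 H}\right) + H} = \frac{1}{6 H - \frac{5 \left(-1 + H\right)}{2 H}}$)
$M{\left(g{\left(-4 \right)} \right)} + 26 \left(-12\right) = 2 \cdot 2 \frac{1}{5 - 10 + 12 \cdot 2^{2}} + 26 \left(-12\right) = 2 \cdot 2 \frac{1}{5 - 10 + 12 \cdot 4} - 312 = 2 \cdot 2 \frac{1}{5 - 10 + 48} - 312 = 2 \cdot 2 \cdot \frac{1}{43} - 312 = \frac{4}{43} - 312 = - \frac{13412}{43}$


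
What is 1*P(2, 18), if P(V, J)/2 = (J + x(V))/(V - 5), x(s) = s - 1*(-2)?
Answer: -44/3 ≈ -14.667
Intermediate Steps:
x(s) = 2 + s (x(s) = s + 2 = 2 + s)
P(V, J) = 2*(2 + J + V)/(-5 + V) (P(V, J) = 2*((J + (2 + V))/(V - 5)) = 2*((2 + J + V)/(-5 + V)) = 2*(2 + J + V)/(-5 + V))
1*P(2, 18) = 1*(2*(2 + 18 + 2)/(-5 + 2)) = 1*(2*22/(-3)) = 1*(2*(-⅓)*22) = 1*(-44/3) = -44/3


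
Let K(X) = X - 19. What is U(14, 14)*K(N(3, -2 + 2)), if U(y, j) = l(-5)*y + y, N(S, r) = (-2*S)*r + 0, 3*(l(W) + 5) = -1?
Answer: 3458/3 ≈ 1152.7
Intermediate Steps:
l(W) = -16/3 (l(W) = -5 + (⅓)*(-1) = -5 - ⅓ = -16/3)
N(S, r) = -2*S*r (N(S, r) = -2*S*r + 0 = -2*S*r)
U(y, j) = -13*y/3 (U(y, j) = -16*y/3 + y = -13*y/3)
K(X) = -19 + X
U(14, 14)*K(N(3, -2 + 2)) = (-13/3*14)*(-19 - 2*3*(-2 + 2)) = -182*(-19 - 2*3*0)/3 = -182*(-19 + 0)/3 = -182/3*(-19) = 3458/3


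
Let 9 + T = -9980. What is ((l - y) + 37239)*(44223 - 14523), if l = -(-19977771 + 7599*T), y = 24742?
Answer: 2848131366300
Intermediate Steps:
T = -9989 (T = -9 - 9980 = -9989)
l = 95884182 (l = -7599/(1/(-2629 - 9989)) = -7599/(1/(-12618)) = -7599/(-1/12618) = -7599*(-12618) = 95884182)
((l - y) + 37239)*(44223 - 14523) = ((95884182 - 1*24742) + 37239)*(44223 - 14523) = ((95884182 - 24742) + 37239)*29700 = (95859440 + 37239)*29700 = 95896679*29700 = 2848131366300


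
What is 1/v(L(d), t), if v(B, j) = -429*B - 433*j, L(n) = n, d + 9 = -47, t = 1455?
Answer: -1/605991 ≈ -1.6502e-6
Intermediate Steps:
d = -56 (d = -9 - 47 = -56)
v(B, j) = -433*j - 429*B
1/v(L(d), t) = 1/(-433*1455 - 429*(-56)) = 1/(-630015 + 24024) = 1/(-605991) = -1/605991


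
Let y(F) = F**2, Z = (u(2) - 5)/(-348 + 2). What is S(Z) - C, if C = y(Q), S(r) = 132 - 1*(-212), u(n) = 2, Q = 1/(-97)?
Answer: 3236695/9409 ≈ 344.00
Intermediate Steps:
Q = -1/97 ≈ -0.010309
Z = 3/346 (Z = (2 - 5)/(-348 + 2) = -3/(-346) = -3*(-1/346) = 3/346 ≈ 0.0086705)
S(r) = 344 (S(r) = 132 + 212 = 344)
C = 1/9409 (C = (-1/97)**2 = 1/9409 ≈ 0.00010628)
S(Z) - C = 344 - 1*1/9409 = 344 - 1/9409 = 3236695/9409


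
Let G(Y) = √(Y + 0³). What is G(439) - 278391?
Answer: -278391 + √439 ≈ -2.7837e+5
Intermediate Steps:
G(Y) = √Y (G(Y) = √(Y + 0) = √Y)
G(439) - 278391 = √439 - 278391 = -278391 + √439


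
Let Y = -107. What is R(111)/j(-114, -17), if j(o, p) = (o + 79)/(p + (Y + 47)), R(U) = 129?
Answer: 1419/5 ≈ 283.80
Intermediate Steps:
j(o, p) = (79 + o)/(-60 + p) (j(o, p) = (o + 79)/(p + (-107 + 47)) = (79 + o)/(p - 60) = (79 + o)/(-60 + p))
R(111)/j(-114, -17) = 129/(((79 - 114)/(-60 - 17))) = 129/((-35/(-77))) = 129/((-1/77*(-35))) = 129/(5/11) = 129*(11/5) = 1419/5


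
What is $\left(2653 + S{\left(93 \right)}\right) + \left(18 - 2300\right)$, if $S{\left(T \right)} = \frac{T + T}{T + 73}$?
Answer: $\frac{30886}{83} \approx 372.12$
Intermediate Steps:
$S{\left(T \right)} = \frac{2 T}{73 + T}$
$\left(2653 + S{\left(93 \right)}\right) + \left(18 - 2300\right) = \left(2653 + 2 \cdot 93 \frac{1}{73 + 93}\right) + \left(18 - 2300\right) = \left(2653 + 2 \cdot 93 \cdot \frac{1}{166}\right) + \left(18 - 2300\right) = \left(2653 + 2 \cdot 93 \cdot \frac{1}{166}\right) - 2282 = \left(2653 + \frac{93}{83}\right) - 2282 = \frac{220292}{83} - 2282 = \frac{30886}{83}$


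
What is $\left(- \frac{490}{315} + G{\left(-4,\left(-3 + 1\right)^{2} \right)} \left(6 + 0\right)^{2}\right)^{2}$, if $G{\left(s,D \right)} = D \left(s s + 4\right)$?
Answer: $\frac{671120836}{81} \approx 8.2854 \cdot 10^{6}$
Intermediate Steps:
$G{\left(s,D \right)} = D \left(4 + s^{2}\right)$ ($G{\left(s,D \right)} = D \left(s^{2} + 4\right) = D \left(4 + s^{2}\right)$)
$\left(- \frac{490}{315} + G{\left(-4,\left(-3 + 1\right)^{2} \right)} \left(6 + 0\right)^{2}\right)^{2} = \left(- \frac{490}{315} + \left(-3 + 1\right)^{2} \left(4 + \left(-4\right)^{2}\right) \left(6 + 0\right)^{2}\right)^{2} = \left(\left(-490\right) \frac{1}{315} + \left(-2\right)^{2} \left(4 + 16\right) 6^{2}\right)^{2} = \left(- \frac{14}{9} + 4 \cdot 20 \cdot 36\right)^{2} = \left(- \frac{14}{9} + 80 \cdot 36\right)^{2} = \left(- \frac{14}{9} + 2880\right)^{2} = \left(\frac{25906}{9}\right)^{2} = \frac{671120836}{81}$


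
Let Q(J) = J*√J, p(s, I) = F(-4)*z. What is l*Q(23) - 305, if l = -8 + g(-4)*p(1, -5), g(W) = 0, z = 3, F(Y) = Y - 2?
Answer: -305 - 184*√23 ≈ -1187.4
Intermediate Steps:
F(Y) = -2 + Y
p(s, I) = -18 (p(s, I) = (-2 - 4)*3 = -6*3 = -18)
l = -8 (l = -8 + 0*(-18) = -8 + 0 = -8)
Q(J) = J^(3/2)
l*Q(23) - 305 = -184*√23 - 305 = -305 - 184*√23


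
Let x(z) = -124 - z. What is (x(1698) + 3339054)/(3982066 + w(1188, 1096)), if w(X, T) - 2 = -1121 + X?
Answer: 3337232/3982135 ≈ 0.83805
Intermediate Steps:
w(X, T) = -1119 + X (w(X, T) = 2 + (-1121 + X) = -1119 + X)
(x(1698) + 3339054)/(3982066 + w(1188, 1096)) = ((-124 - 1*1698) + 3339054)/(3982066 + (-1119 + 1188)) = ((-124 - 1698) + 3339054)/(3982066 + 69) = (-1822 + 3339054)/3982135 = 3337232*(1/3982135) = 3337232/3982135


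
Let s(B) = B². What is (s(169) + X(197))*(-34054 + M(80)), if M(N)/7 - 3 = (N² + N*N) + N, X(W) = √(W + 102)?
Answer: 1603043247 + 56127*√299 ≈ 1.6040e+9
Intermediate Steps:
X(W) = √(102 + W)
M(N) = 21 + 7*N + 14*N² (M(N) = 21 + 7*((N² + N*N) + N) = 21 + 7*((N² + N²) + N) = 21 + 7*(2*N² + N) = 21 + 7*(N + 2*N²) = 21 + (7*N + 14*N²) = 21 + 7*N + 14*N²)
(s(169) + X(197))*(-34054 + M(80)) = (169² + √(102 + 197))*(-34054 + (21 + 7*80 + 14*80²)) = (28561 + √299)*(-34054 + (21 + 560 + 14*6400)) = (28561 + √299)*(-34054 + (21 + 560 + 89600)) = (28561 + √299)*(-34054 + 90181) = (28561 + √299)*56127 = 1603043247 + 56127*√299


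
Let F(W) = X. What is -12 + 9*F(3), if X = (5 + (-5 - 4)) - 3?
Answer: -75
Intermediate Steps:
X = -7 (X = (5 - 9) - 3 = -4 - 3 = -7)
F(W) = -7
-12 + 9*F(3) = -12 + 9*(-7) = -12 - 63 = -75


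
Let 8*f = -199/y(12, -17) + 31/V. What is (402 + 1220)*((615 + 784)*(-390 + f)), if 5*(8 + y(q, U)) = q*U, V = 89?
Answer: -76763796778789/86864 ≈ -8.8372e+8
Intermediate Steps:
y(q, U) = -8 + U*q/5 (y(q, U) = -8 + (q*U)/5 = -8 + (U*q)/5 = -8 + U*q/5)
f = 96119/173728 (f = (-199/(-8 + (1/5)*(-17)*12) + 31/89)/8 = (-199/(-8 - 204/5) + 31*(1/89))/8 = (-199/(-244/5) + 31/89)/8 = (-199*(-5/244) + 31/89)/8 = (995/244 + 31/89)/8 = (1/8)*(96119/21716) = 96119/173728 ≈ 0.55327)
(402 + 1220)*((615 + 784)*(-390 + f)) = (402 + 1220)*((615 + 784)*(-390 + 96119/173728)) = 1622*(1399*(-67657801/173728)) = 1622*(-94653263599/173728) = -76763796778789/86864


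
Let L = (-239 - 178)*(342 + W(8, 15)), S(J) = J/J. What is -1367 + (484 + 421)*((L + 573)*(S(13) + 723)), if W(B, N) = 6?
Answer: -94707465827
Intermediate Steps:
S(J) = 1
L = -145116 (L = (-239 - 178)*(342 + 6) = -417*348 = -145116)
-1367 + (484 + 421)*((L + 573)*(S(13) + 723)) = -1367 + (484 + 421)*((-145116 + 573)*(1 + 723)) = -1367 + 905*(-144543*724) = -1367 + 905*(-104649132) = -1367 - 94707464460 = -94707465827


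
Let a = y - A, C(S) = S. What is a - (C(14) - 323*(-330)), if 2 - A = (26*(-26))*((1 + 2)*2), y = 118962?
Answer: 8300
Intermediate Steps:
A = 4058 (A = 2 - 26*(-26)*(1 + 2)*2 = 2 - (-676)*3*2 = 2 - (-676)*6 = 2 - 1*(-4056) = 2 + 4056 = 4058)
a = 114904 (a = 118962 - 1*4058 = 118962 - 4058 = 114904)
a - (C(14) - 323*(-330)) = 114904 - (14 - 323*(-330)) = 114904 - (14 + 106590) = 114904 - 1*106604 = 114904 - 106604 = 8300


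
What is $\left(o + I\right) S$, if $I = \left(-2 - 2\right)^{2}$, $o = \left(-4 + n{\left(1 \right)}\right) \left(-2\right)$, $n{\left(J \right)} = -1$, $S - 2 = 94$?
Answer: $2496$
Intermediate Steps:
$S = 96$ ($S = 2 + 94 = 96$)
$o = 10$ ($o = \left(-4 - 1\right) \left(-2\right) = \left(-5\right) \left(-2\right) = 10$)
$I = 16$ ($I = \left(-4\right)^{2} = 16$)
$\left(o + I\right) S = \left(10 + 16\right) 96 = 26 \cdot 96 = 2496$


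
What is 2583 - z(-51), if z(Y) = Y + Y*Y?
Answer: 33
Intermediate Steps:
z(Y) = Y + Y²
2583 - z(-51) = 2583 - (-51)*(1 - 51) = 2583 - (-51)*(-50) = 2583 - 1*2550 = 2583 - 2550 = 33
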